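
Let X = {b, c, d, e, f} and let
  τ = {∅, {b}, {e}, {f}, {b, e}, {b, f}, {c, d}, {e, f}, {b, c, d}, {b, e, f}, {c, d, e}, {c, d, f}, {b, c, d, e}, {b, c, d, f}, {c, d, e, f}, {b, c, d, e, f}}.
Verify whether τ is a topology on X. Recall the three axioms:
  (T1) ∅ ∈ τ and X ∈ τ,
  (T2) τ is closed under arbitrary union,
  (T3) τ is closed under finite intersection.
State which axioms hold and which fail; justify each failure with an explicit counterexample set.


τ IS a topology on X.

Axiom (T1): ∅ ∈ τ? Yes; X ∈ τ? Yes.
Axiom (T2/T3): check pairwise unions and intersections of members of τ.
All pairwise intersections and unions checked — each lies in τ. Therefore τ satisfies (T1), (T2), (T3): it IS a topology on X.


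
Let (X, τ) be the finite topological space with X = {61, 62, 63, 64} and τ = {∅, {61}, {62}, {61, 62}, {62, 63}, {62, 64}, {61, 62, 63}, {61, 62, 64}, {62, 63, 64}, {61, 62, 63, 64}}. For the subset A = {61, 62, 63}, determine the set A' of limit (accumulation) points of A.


A' = {63, 64}

For each x ∈ X, list the open sets U ∈ τ with x ∈ U, then check whether U ∩ (A ∖ {x}) ≠ ∅ for every such U.
  x = 61: open {61} ∋ x has {61} ∩ (A ∖ {61}) = ∅, so x is NOT a limit point.
  x = 62: open {62} ∋ x has {62} ∩ (A ∖ {62}) = ∅, so x is NOT a limit point.
  x = 63: opens ∋ x are {62, 63}, {61, 62, 63}, {62, 63, 64}, {61, 62, 63, 64}; each meets A ∖ {63}, so x IS a limit point.
  x = 64: opens ∋ x are {62, 64}, {61, 62, 64}, {62, 63, 64}, {61, 62, 63, 64}; each meets A ∖ {64}, so x IS a limit point.
Collecting: A' = {63, 64}.


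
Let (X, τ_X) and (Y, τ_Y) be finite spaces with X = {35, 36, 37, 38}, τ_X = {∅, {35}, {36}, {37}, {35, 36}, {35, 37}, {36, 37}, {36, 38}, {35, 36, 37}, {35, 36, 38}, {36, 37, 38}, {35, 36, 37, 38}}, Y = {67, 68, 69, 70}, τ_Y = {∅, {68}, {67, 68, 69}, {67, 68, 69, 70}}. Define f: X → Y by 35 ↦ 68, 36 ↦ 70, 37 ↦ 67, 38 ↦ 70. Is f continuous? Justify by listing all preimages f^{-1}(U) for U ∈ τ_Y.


f IS continuous.

Compute f^{-1}(U) for each U ∈ τ_Y:
  U = ∅: f^{-1}(U) = ∅ ∈ τ_X ✓.
  U = {68}: f^{-1}(U) = {35} ∈ τ_X ✓.
  U = {67, 68, 69}: f^{-1}(U) = {35, 37} ∈ τ_X ✓.
  U = {67, 68, 69, 70}: f^{-1}(U) = {35, 36, 37, 38} ∈ τ_X ✓.
Every preimage lies in τ_X, so f IS continuous.


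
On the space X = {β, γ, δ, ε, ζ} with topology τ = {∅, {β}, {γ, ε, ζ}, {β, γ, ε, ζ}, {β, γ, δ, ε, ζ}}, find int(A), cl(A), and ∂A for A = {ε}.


int(A) = ∅, cl(A) = {γ, δ, ε, ζ}, ∂A = {γ, δ, ε, ζ}.

Closed sets in (X, τ) are complements of opens:
  closed(X, τ) = {∅, {δ}, {β, δ}, {γ, δ, ε, ζ}, {β, γ, δ, ε, ζ}}.
int(A) = ⋃ {U ∈ τ : U ⊆ A}. Opens contained in A: ∅.
Taking the union of these: int(A) = ∅.
cl(A) = ⋂ {C closed : A ⊆ C}. Closed sets containing A: {γ, δ, ε, ζ}, {β, γ, δ, ε, ζ}.
Intersecting these: cl(A) = {γ, δ, ε, ζ}.
∂A = cl(A) ∖ int(A) = {γ, δ, ε, ζ} ∖ ∅ = {γ, δ, ε, ζ}.


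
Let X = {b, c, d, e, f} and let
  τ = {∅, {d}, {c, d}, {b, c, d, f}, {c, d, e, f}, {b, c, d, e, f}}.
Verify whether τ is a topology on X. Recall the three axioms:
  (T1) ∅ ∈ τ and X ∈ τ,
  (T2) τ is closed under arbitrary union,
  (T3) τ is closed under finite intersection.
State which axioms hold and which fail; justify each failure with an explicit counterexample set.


τ is NOT a topology on X.

Axiom (T1): ∅ ∈ τ? Yes; X ∈ τ? Yes.
Axiom (T2/T3): check pairwise unions and intersections of members of τ.
Counterexample for (T3): {b, c, d, f} ∩ {c, d, e, f} = {c, d, f} ∉ τ. Therefore τ is NOT a topology.


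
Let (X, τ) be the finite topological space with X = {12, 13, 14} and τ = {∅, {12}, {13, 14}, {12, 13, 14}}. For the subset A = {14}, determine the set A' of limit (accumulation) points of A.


A' = {13}

For each x ∈ X, list the open sets U ∈ τ with x ∈ U, then check whether U ∩ (A ∖ {x}) ≠ ∅ for every such U.
  x = 12: open {12} ∋ x has {12} ∩ (A ∖ {12}) = ∅, so x is NOT a limit point.
  x = 13: opens ∋ x are {13, 14}, {12, 13, 14}; each meets A ∖ {13}, so x IS a limit point.
  x = 14: open {13, 14} ∋ x has {13, 14} ∩ (A ∖ {14}) = ∅, so x is NOT a limit point.
Collecting: A' = {13}.


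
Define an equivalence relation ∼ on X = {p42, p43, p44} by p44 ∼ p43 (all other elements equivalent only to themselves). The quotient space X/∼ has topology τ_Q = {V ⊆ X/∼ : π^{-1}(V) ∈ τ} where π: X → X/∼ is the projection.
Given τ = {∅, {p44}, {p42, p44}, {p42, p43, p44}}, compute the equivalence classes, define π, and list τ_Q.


X/∼ = {[p42], [p43=p44]}; |τ_Q| = 2.

Equivalence classes: [p42], [p43=p44].
Quotient map π: X → X/∼ sends p42 ↦ [p42], p43 ↦ [p43=p44], p44 ↦ [p43=p44].
For each subset V ⊆ X/∼, compute π^{-1}(V) ⊆ X and check whether π^{-1}(V) ∈ τ. V is open in τ_Q iff π^{-1}(V) ∈ τ.
  V = {}: π^{-1}(V) = ∅ ∈ τ ✓.
  V = {[p42]}: π^{-1}(V) = {p42} ∉ τ ✗.
  V = {[p43=p44]}: π^{-1}(V) = {p43, p44} ∉ τ ✗.
  V = {[p42], [p43=p44]}: π^{-1}(V) = {p42, p43, p44} ∈ τ ✓.
Open sets in the quotient: τ_Q = {{}, {[p42], [p43=p44]}} (2 elements).


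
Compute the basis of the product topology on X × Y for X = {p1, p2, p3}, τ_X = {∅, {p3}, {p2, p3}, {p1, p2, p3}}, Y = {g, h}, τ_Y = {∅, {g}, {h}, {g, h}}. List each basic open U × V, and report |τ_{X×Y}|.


Basis B = {∅ × ∅, {p3} × {g}, {p3} × {h}, {p2, p3} × {g}, {p2, p3} × {h}, {p3} × {g, h}, {p1, p2, p3} × {g}, {p1, p2, p3} × {h}, {p2, p3} × {g, h}, {p1, p2, p3} × {g, h}}; |τ_{X×Y}| = 16.

Enumerate products U × V with U ∈ τ_X, V ∈ τ_Y (deduplicated):
  ∅ × ∅ = {} (∅)
  {p3} × {g} = {(p3,g)}
  {p3} × {h} = {(p3,h)}
  {p2, p3} × {g} = {(p2,g), (p3,g)}
  {p2, p3} × {h} = {(p2,h), (p3,h)}
  {p3} × {g, h} = {(p3,g), (p3,h)}
  {p1, p2, p3} × {g} = {(p1,g), (p2,g), (p3,g)}
  {p1, p2, p3} × {h} = {(p1,h), (p2,h), (p3,h)}
  {p2, p3} × {g, h} = {(p2,g), (p2,h), (p3,g), (p3,h)}
  {p1, p2, p3} × {g, h} = {(p1,g), (p1,h), (p2,g), (p2,h), (p3,g), (p3,h)}
These 10 distinct sets form the basis B.
Close under arbitrary unions to get τ_{X×Y}; counting gives |τ_{X×Y}| = 16.


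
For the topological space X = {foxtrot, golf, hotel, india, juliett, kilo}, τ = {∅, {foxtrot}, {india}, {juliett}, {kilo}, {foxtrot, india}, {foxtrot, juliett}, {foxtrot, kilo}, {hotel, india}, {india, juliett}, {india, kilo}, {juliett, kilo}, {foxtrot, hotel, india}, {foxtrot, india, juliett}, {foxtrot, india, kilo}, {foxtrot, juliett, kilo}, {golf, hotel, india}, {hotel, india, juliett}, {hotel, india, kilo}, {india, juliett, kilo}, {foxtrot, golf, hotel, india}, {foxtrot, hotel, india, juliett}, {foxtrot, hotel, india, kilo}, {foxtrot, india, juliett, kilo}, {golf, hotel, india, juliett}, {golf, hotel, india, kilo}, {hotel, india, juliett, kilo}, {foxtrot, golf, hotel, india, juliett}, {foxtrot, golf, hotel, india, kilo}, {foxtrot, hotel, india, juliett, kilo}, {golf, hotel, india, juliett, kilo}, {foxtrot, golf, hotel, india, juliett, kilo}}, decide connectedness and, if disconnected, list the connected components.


(X, τ) is disconnected; components = [{foxtrot}, {juliett}, {kilo}, {golf, hotel, india}].

Find clopen sets (U ∈ τ with X ∖ U ∈ τ):
  U = ∅, X ∖ U = {foxtrot, golf, hotel, india, juliett, kilo} — both open, so U is clopen.
  U = {foxtrot}, X ∖ U = {golf, hotel, india, juliett, kilo} — both open, so U is clopen.
  U = {juliett}, X ∖ U = {foxtrot, golf, hotel, india, kilo} — both open, so U is clopen.
  U = {kilo}, X ∖ U = {foxtrot, golf, hotel, india, juliett} — both open, so U is clopen.
  U = {foxtrot, juliett}, X ∖ U = {golf, hotel, india, kilo} — both open, so U is clopen.
  U = {foxtrot, kilo}, X ∖ U = {golf, hotel, india, juliett} — both open, so U is clopen.
  U = {juliett, kilo}, X ∖ U = {foxtrot, golf, hotel, india} — both open, so U is clopen.
  U = {foxtrot, juliett, kilo}, X ∖ U = {golf, hotel, india} — both open, so U is clopen.
  U = {golf, hotel, india}, X ∖ U = {foxtrot, juliett, kilo} — both open, so U is clopen.
  U = {foxtrot, golf, hotel, india}, X ∖ U = {juliett, kilo} — both open, so U is clopen.
  U = {golf, hotel, india, juliett}, X ∖ U = {foxtrot, kilo} — both open, so U is clopen.
  U = {golf, hotel, india, kilo}, X ∖ U = {foxtrot, juliett} — both open, so U is clopen.
  U = {foxtrot, golf, hotel, india, juliett}, X ∖ U = {kilo} — both open, so U is clopen.
  U = {foxtrot, golf, hotel, india, kilo}, X ∖ U = {juliett} — both open, so U is clopen.
  U = {golf, hotel, india, juliett, kilo}, X ∖ U = {foxtrot} — both open, so U is clopen.
  U = {foxtrot, golf, hotel, india, juliett, kilo}, X ∖ U = ∅ — both open, so U is clopen.
Nontrivial clopen(s) exist: e.g. {foxtrot, juliett}. So (X, τ) is disconnected.
Compute connected components by grouping points that agree on all clopens:
  component: {foxtrot}
  component: {juliett}
  component: {kilo}
  component: {golf, hotel, india}


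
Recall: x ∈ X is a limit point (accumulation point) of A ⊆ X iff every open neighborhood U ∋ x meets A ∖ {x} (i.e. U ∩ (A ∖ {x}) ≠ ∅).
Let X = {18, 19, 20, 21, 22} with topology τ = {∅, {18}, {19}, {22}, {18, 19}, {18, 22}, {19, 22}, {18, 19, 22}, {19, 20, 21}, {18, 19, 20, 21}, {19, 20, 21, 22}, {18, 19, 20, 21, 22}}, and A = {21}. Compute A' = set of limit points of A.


A' = {20}

For each x ∈ X, list the open sets U ∈ τ with x ∈ U, then check whether U ∩ (A ∖ {x}) ≠ ∅ for every such U.
  x = 18: open {18} ∋ x has {18} ∩ (A ∖ {18}) = ∅, so x is NOT a limit point.
  x = 19: open {19} ∋ x has {19} ∩ (A ∖ {19}) = ∅, so x is NOT a limit point.
  x = 20: opens ∋ x are {19, 20, 21}, {18, 19, 20, 21}, {19, 20, 21, 22}, {18, 19, 20, 21, 22}; each meets A ∖ {20}, so x IS a limit point.
  x = 21: open {19, 20, 21} ∋ x has {19, 20, 21} ∩ (A ∖ {21}) = ∅, so x is NOT a limit point.
  x = 22: open {22} ∋ x has {22} ∩ (A ∖ {22}) = ∅, so x is NOT a limit point.
Collecting: A' = {20}.


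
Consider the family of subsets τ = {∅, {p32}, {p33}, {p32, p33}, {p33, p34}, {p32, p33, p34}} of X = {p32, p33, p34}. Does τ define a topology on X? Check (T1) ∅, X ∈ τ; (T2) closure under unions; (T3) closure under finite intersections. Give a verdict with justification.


τ IS a topology on X.

Axiom (T1): ∅ ∈ τ? Yes; X ∈ τ? Yes.
Axiom (T2/T3): check pairwise unions and intersections of members of τ.
All pairwise intersections and unions checked — each lies in τ. Therefore τ satisfies (T1), (T2), (T3): it IS a topology on X.


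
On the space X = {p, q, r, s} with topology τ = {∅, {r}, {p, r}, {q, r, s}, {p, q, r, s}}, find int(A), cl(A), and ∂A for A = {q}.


int(A) = ∅, cl(A) = {q, s}, ∂A = {q, s}.

Closed sets in (X, τ) are complements of opens:
  closed(X, τ) = {∅, {p}, {q, s}, {p, q, s}, {p, q, r, s}}.
int(A) = ⋃ {U ∈ τ : U ⊆ A}. Opens contained in A: ∅.
Taking the union of these: int(A) = ∅.
cl(A) = ⋂ {C closed : A ⊆ C}. Closed sets containing A: {q, s}, {p, q, s}, {p, q, r, s}.
Intersecting these: cl(A) = {q, s}.
∂A = cl(A) ∖ int(A) = {q, s} ∖ ∅ = {q, s}.


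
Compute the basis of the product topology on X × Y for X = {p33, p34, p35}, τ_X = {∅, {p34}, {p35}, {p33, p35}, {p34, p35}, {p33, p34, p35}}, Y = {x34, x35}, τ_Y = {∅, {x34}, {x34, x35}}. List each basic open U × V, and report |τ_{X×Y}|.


Basis B = {∅ × ∅, {p34} × {x34}, {p35} × {x34}, {p33, p35} × {x34}, {p34} × {x34, x35}, {p34, p35} × {x34}, {p35} × {x34, x35}, {p33, p34, p35} × {x34}, {p33, p35} × {x34, x35}, {p34, p35} × {x34, x35}, {p33, p34, p35} × {x34, x35}}; |τ_{X×Y}| = 18.

Enumerate products U × V with U ∈ τ_X, V ∈ τ_Y (deduplicated):
  ∅ × ∅ = {} (∅)
  {p34} × {x34} = {(p34,x34)}
  {p35} × {x34} = {(p35,x34)}
  {p33, p35} × {x34} = {(p33,x34), (p35,x34)}
  {p34} × {x34, x35} = {(p34,x34), (p34,x35)}
  {p34, p35} × {x34} = {(p34,x34), (p35,x34)}
  {p35} × {x34, x35} = {(p35,x34), (p35,x35)}
  {p33, p34, p35} × {x34} = {(p33,x34), (p34,x34), (p35,x34)}
  {p33, p35} × {x34, x35} = {(p33,x34), (p33,x35), (p35,x34), (p35,x35)}
  {p34, p35} × {x34, x35} = {(p34,x34), (p34,x35), (p35,x34), (p35,x35)}
  {p33, p34, p35} × {x34, x35} = {(p33,x34), (p33,x35), (p34,x34), (p34,x35), (p35,x34), (p35,x35)}
These 11 distinct sets form the basis B.
Close under arbitrary unions to get τ_{X×Y}; counting gives |τ_{X×Y}| = 18.


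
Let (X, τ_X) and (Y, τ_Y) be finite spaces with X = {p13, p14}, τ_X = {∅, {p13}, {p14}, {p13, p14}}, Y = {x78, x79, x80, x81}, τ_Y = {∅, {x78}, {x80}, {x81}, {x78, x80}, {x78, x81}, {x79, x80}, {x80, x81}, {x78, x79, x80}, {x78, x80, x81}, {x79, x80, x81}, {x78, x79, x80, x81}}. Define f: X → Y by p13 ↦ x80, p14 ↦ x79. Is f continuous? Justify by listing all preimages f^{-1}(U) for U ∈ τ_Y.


f IS continuous.

Compute f^{-1}(U) for each U ∈ τ_Y:
  U = ∅: f^{-1}(U) = ∅ ∈ τ_X ✓.
  U = {x78}: f^{-1}(U) = ∅ ∈ τ_X ✓.
  U = {x80}: f^{-1}(U) = {p13} ∈ τ_X ✓.
  U = {x81}: f^{-1}(U) = ∅ ∈ τ_X ✓.
  U = {x78, x80}: f^{-1}(U) = {p13} ∈ τ_X ✓.
  U = {x78, x81}: f^{-1}(U) = ∅ ∈ τ_X ✓.
  U = {x79, x80}: f^{-1}(U) = {p13, p14} ∈ τ_X ✓.
  U = {x80, x81}: f^{-1}(U) = {p13} ∈ τ_X ✓.
  U = {x78, x79, x80}: f^{-1}(U) = {p13, p14} ∈ τ_X ✓.
  U = {x78, x80, x81}: f^{-1}(U) = {p13} ∈ τ_X ✓.
  U = {x79, x80, x81}: f^{-1}(U) = {p13, p14} ∈ τ_X ✓.
  U = {x78, x79, x80, x81}: f^{-1}(U) = {p13, p14} ∈ τ_X ✓.
Every preimage lies in τ_X, so f IS continuous.


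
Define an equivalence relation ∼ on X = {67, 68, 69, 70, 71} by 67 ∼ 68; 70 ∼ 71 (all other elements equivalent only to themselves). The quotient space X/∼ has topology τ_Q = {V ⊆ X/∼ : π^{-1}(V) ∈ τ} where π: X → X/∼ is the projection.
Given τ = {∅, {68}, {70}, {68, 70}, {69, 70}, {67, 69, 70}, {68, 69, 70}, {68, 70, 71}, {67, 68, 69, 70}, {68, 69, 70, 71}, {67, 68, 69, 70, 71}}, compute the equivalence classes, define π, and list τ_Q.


X/∼ = {[67=68], [69], [70=71]}; |τ_Q| = 2.

Equivalence classes: [67=68], [69], [70=71].
Quotient map π: X → X/∼ sends 67 ↦ [67=68], 68 ↦ [67=68], 69 ↦ [69], 70 ↦ [70=71], 71 ↦ [70=71].
For each subset V ⊆ X/∼, compute π^{-1}(V) ⊆ X and check whether π^{-1}(V) ∈ τ. V is open in τ_Q iff π^{-1}(V) ∈ τ.
  V = {}: π^{-1}(V) = ∅ ∈ τ ✓.
  V = {[67=68]}: π^{-1}(V) = {67, 68} ∉ τ ✗.
  V = {[69]}: π^{-1}(V) = {69} ∉ τ ✗.
  V = {[67=68], [69]}: π^{-1}(V) = {67, 68, 69} ∉ τ ✗.
  V = {[70=71]}: π^{-1}(V) = {70, 71} ∉ τ ✗.
  V = {[67=68], [70=71]}: π^{-1}(V) = {67, 68, 70, 71} ∉ τ ✗.
  V = {[69], [70=71]}: π^{-1}(V) = {69, 70, 71} ∉ τ ✗.
  V = {[67=68], [69], [70=71]}: π^{-1}(V) = {67, 68, 69, 70, 71} ∈ τ ✓.
Open sets in the quotient: τ_Q = {{}, {[67=68], [69], [70=71]}} (2 elements).


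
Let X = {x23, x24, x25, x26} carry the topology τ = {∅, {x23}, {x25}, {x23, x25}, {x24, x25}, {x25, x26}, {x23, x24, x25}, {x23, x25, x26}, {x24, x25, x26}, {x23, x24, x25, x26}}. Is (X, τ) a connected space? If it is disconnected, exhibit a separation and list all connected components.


(X, τ) is disconnected; components = [{x23}, {x24, x25, x26}].

Find clopen sets (U ∈ τ with X ∖ U ∈ τ):
  U = ∅, X ∖ U = {x23, x24, x25, x26} — both open, so U is clopen.
  U = {x23}, X ∖ U = {x24, x25, x26} — both open, so U is clopen.
  U = {x24, x25, x26}, X ∖ U = {x23} — both open, so U is clopen.
  U = {x23, x24, x25, x26}, X ∖ U = ∅ — both open, so U is clopen.
Nontrivial clopen(s) exist: e.g. {x24, x25, x26}. So (X, τ) is disconnected.
Compute connected components by grouping points that agree on all clopens:
  component: {x23}
  component: {x24, x25, x26}


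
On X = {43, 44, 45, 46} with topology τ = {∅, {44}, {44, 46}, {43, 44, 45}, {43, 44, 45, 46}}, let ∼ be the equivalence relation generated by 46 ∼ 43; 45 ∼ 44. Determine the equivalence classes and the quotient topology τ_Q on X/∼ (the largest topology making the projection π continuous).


X/∼ = {[43=46], [44=45]}; |τ_Q| = 2.

Equivalence classes: [43=46], [44=45].
Quotient map π: X → X/∼ sends 43 ↦ [43=46], 44 ↦ [44=45], 45 ↦ [44=45], 46 ↦ [43=46].
For each subset V ⊆ X/∼, compute π^{-1}(V) ⊆ X and check whether π^{-1}(V) ∈ τ. V is open in τ_Q iff π^{-1}(V) ∈ τ.
  V = {}: π^{-1}(V) = ∅ ∈ τ ✓.
  V = {[43=46]}: π^{-1}(V) = {43, 46} ∉ τ ✗.
  V = {[44=45]}: π^{-1}(V) = {44, 45} ∉ τ ✗.
  V = {[43=46], [44=45]}: π^{-1}(V) = {43, 44, 45, 46} ∈ τ ✓.
Open sets in the quotient: τ_Q = {{}, {[43=46], [44=45]}} (2 elements).


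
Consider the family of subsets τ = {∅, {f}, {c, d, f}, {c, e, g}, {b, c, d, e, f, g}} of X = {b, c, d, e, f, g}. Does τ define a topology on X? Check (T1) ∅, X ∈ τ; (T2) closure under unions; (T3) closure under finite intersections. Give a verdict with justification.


τ is NOT a topology on X.

Axiom (T1): ∅ ∈ τ? Yes; X ∈ τ? Yes.
Axiom (T2/T3): check pairwise unions and intersections of members of τ.
Counterexample for (T2): {f} ∪ {c, e, g} = {c, e, f, g} ∉ τ. Therefore τ is NOT a topology.


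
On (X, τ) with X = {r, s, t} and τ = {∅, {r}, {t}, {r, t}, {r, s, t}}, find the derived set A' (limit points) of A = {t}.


A' = {s}

For each x ∈ X, list the open sets U ∈ τ with x ∈ U, then check whether U ∩ (A ∖ {x}) ≠ ∅ for every such U.
  x = r: open {r} ∋ x has {r} ∩ (A ∖ {r}) = ∅, so x is NOT a limit point.
  x = s: opens ∋ x are {r, s, t}; each meets A ∖ {s}, so x IS a limit point.
  x = t: open {t} ∋ x has {t} ∩ (A ∖ {t}) = ∅, so x is NOT a limit point.
Collecting: A' = {s}.


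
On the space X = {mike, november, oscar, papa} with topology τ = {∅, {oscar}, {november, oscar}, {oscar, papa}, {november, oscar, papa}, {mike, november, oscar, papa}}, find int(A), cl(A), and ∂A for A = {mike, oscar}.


int(A) = {oscar}, cl(A) = {mike, november, oscar, papa}, ∂A = {mike, november, papa}.

Closed sets in (X, τ) are complements of opens:
  closed(X, τ) = {∅, {mike}, {mike, november}, {mike, papa}, {mike, november, papa}, {mike, november, oscar, papa}}.
int(A) = ⋃ {U ∈ τ : U ⊆ A}. Opens contained in A: ∅, {oscar}.
Taking the union of these: int(A) = {oscar}.
cl(A) = ⋂ {C closed : A ⊆ C}. Closed sets containing A: {mike, november, oscar, papa}.
Intersecting these: cl(A) = {mike, november, oscar, papa}.
∂A = cl(A) ∖ int(A) = {mike, november, oscar, papa} ∖ {oscar} = {mike, november, papa}.


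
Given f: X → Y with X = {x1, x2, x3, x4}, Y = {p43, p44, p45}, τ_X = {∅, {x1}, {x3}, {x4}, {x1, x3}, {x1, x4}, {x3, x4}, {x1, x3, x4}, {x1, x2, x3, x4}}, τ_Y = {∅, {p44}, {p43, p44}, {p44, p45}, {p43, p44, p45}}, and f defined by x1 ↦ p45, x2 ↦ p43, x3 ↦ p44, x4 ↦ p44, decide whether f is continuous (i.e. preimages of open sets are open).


f is NOT continuous.

Compute f^{-1}(U) for each U ∈ τ_Y:
  U = ∅: f^{-1}(U) = ∅ ∈ τ_X ✓.
  U = {p44}: f^{-1}(U) = {x3, x4} ∈ τ_X ✓.
  U = {p43, p44}: f^{-1}(U) = {x2, x3, x4} ∉ τ_X ✗.
  U = {p44, p45}: f^{-1}(U) = {x1, x3, x4} ∈ τ_X ✓.
  U = {p43, p44, p45}: f^{-1}(U) = {x1, x2, x3, x4} ∈ τ_X ✓.
Found U = {p43, p44} with f^{-1}(U) = {x2, x3, x4} not in τ_X. Therefore f is NOT continuous.


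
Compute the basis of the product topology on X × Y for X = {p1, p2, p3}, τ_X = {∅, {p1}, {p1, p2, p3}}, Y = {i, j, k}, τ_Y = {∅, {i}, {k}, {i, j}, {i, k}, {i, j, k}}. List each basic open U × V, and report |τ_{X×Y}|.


Basis B = {∅ × ∅, {p1} × {i}, {p1} × {k}, {p1} × {i, j}, {p1} × {i, k}, {p1} × {i, j, k}, {p1, p2, p3} × {i}, {p1, p2, p3} × {k}, {p1, p2, p3} × {i, j}, {p1, p2, p3} × {i, k}, {p1, p2, p3} × {i, j, k}}; |τ_{X×Y}| = 18.

Enumerate products U × V with U ∈ τ_X, V ∈ τ_Y (deduplicated):
  ∅ × ∅ = {} (∅)
  {p1} × {i} = {(p1,i)}
  {p1} × {k} = {(p1,k)}
  {p1} × {i, j} = {(p1,i), (p1,j)}
  {p1} × {i, k} = {(p1,i), (p1,k)}
  {p1} × {i, j, k} = {(p1,i), (p1,j), (p1,k)}
  {p1, p2, p3} × {i} = {(p1,i), (p2,i), (p3,i)}
  {p1, p2, p3} × {k} = {(p1,k), (p2,k), (p3,k)}
  {p1, p2, p3} × {i, j} = {(p1,i), (p1,j), (p2,i), (p2,j), (p3,i), (p3,j)}
  {p1, p2, p3} × {i, k} = {(p1,i), (p1,k), (p2,i), (p2,k), (p3,i), (p3,k)}
  {p1, p2, p3} × {i, j, k} = {(p1,i), (p1,j), (p1,k), (p2,i), (p2,j), (p2,k), (p3,i), (p3,j), (p3,k)}
These 11 distinct sets form the basis B.
Close under arbitrary unions to get τ_{X×Y}; counting gives |τ_{X×Y}| = 18.


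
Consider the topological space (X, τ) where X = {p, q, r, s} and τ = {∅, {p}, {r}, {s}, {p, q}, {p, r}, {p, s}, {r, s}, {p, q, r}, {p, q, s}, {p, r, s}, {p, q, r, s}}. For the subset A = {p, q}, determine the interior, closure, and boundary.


int(A) = {p, q}, cl(A) = {p, q}, ∂A = ∅.

Closed sets in (X, τ) are complements of opens:
  closed(X, τ) = {∅, {q}, {r}, {s}, {p, q}, {q, r}, {q, s}, {r, s}, {p, q, r}, {p, q, s}, {q, r, s}, {p, q, r, s}}.
int(A) = ⋃ {U ∈ τ : U ⊆ A}. Opens contained in A: ∅, {p}, {p, q}.
Taking the union of these: int(A) = {p, q}.
cl(A) = ⋂ {C closed : A ⊆ C}. Closed sets containing A: {p, q}, {p, q, r}, {p, q, s}, {p, q, r, s}.
Intersecting these: cl(A) = {p, q}.
∂A = cl(A) ∖ int(A) = {p, q} ∖ {p, q} = ∅.


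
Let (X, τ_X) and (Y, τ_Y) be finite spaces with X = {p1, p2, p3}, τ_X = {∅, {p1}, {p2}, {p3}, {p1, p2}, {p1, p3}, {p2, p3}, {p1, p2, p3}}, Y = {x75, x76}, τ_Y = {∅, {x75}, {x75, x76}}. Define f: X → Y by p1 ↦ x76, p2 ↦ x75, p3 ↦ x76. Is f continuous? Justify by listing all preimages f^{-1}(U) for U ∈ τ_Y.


f IS continuous.

Compute f^{-1}(U) for each U ∈ τ_Y:
  U = ∅: f^{-1}(U) = ∅ ∈ τ_X ✓.
  U = {x75}: f^{-1}(U) = {p2} ∈ τ_X ✓.
  U = {x75, x76}: f^{-1}(U) = {p1, p2, p3} ∈ τ_X ✓.
Every preimage lies in τ_X, so f IS continuous.


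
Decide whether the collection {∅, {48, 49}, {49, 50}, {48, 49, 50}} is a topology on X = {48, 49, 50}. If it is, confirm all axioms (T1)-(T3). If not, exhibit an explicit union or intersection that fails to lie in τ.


τ is NOT a topology on X.

Axiom (T1): ∅ ∈ τ? Yes; X ∈ τ? Yes.
Axiom (T2/T3): check pairwise unions and intersections of members of τ.
Counterexample for (T3): {48, 49} ∩ {49, 50} = {49} ∉ τ. Therefore τ is NOT a topology.


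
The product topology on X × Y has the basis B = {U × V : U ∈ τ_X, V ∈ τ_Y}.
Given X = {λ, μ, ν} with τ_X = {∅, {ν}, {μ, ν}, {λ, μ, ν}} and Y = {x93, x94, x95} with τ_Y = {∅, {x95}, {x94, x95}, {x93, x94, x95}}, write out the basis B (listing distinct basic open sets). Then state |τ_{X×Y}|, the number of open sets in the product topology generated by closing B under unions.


Basis B = {∅ × ∅, {ν} × {x95}, {μ, ν} × {x95}, {ν} × {x94, x95}, {λ, μ, ν} × {x95}, {ν} × {x93, x94, x95}, {μ, ν} × {x94, x95}, {λ, μ, ν} × {x94, x95}, {μ, ν} × {x93, x94, x95}, {λ, μ, ν} × {x93, x94, x95}}; |τ_{X×Y}| = 20.

Enumerate products U × V with U ∈ τ_X, V ∈ τ_Y (deduplicated):
  ∅ × ∅ = {} (∅)
  {ν} × {x95} = {(ν,x95)}
  {μ, ν} × {x95} = {(μ,x95), (ν,x95)}
  {ν} × {x94, x95} = {(ν,x94), (ν,x95)}
  {λ, μ, ν} × {x95} = {(λ,x95), (μ,x95), (ν,x95)}
  {ν} × {x93, x94, x95} = {(ν,x93), (ν,x94), (ν,x95)}
  {μ, ν} × {x94, x95} = {(μ,x94), (μ,x95), (ν,x94), (ν,x95)}
  {λ, μ, ν} × {x94, x95} = {(λ,x94), (λ,x95), (μ,x94), (μ,x95), (ν,x94), (ν,x95)}
  {μ, ν} × {x93, x94, x95} = {(μ,x93), (μ,x94), (μ,x95), (ν,x93), (ν,x94), (ν,x95)}
  {λ, μ, ν} × {x93, x94, x95} = {(λ,x93), (λ,x94), (λ,x95), (μ,x93), (μ,x94), (μ,x95), (ν,x93), (ν,x94), (ν,x95)}
These 10 distinct sets form the basis B.
Close under arbitrary unions to get τ_{X×Y}; counting gives |τ_{X×Y}| = 20.


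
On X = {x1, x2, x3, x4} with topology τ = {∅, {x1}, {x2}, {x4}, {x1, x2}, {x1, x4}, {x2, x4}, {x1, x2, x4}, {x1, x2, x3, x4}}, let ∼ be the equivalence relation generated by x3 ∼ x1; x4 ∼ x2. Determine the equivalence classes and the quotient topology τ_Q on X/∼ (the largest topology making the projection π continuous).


X/∼ = {[x1=x3], [x2=x4]}; |τ_Q| = 3.

Equivalence classes: [x1=x3], [x2=x4].
Quotient map π: X → X/∼ sends x1 ↦ [x1=x3], x2 ↦ [x2=x4], x3 ↦ [x1=x3], x4 ↦ [x2=x4].
For each subset V ⊆ X/∼, compute π^{-1}(V) ⊆ X and check whether π^{-1}(V) ∈ τ. V is open in τ_Q iff π^{-1}(V) ∈ τ.
  V = {}: π^{-1}(V) = ∅ ∈ τ ✓.
  V = {[x1=x3]}: π^{-1}(V) = {x1, x3} ∉ τ ✗.
  V = {[x2=x4]}: π^{-1}(V) = {x2, x4} ∈ τ ✓.
  V = {[x1=x3], [x2=x4]}: π^{-1}(V) = {x1, x2, x3, x4} ∈ τ ✓.
Open sets in the quotient: τ_Q = {{}, {[x2=x4]}, {[x1=x3], [x2=x4]}} (3 elements).


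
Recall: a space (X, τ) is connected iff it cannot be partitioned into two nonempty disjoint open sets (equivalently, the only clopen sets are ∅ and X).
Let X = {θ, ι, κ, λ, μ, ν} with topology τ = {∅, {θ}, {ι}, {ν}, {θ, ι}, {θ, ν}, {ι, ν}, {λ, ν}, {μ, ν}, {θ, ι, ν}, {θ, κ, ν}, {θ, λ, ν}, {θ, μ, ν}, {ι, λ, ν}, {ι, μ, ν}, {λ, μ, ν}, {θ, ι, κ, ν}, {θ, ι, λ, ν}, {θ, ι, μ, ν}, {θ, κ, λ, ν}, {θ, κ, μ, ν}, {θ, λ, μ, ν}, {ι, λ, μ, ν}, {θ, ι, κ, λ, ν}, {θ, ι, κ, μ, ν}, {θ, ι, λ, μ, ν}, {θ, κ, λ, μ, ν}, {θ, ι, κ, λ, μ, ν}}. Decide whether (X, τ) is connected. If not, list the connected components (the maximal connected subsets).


(X, τ) is disconnected; components = [{ι}, {θ, κ, λ, μ, ν}].

Find clopen sets (U ∈ τ with X ∖ U ∈ τ):
  U = ∅, X ∖ U = {θ, ι, κ, λ, μ, ν} — both open, so U is clopen.
  U = {ι}, X ∖ U = {θ, κ, λ, μ, ν} — both open, so U is clopen.
  U = {θ, κ, λ, μ, ν}, X ∖ U = {ι} — both open, so U is clopen.
  U = {θ, ι, κ, λ, μ, ν}, X ∖ U = ∅ — both open, so U is clopen.
Nontrivial clopen(s) exist: e.g. {ι}. So (X, τ) is disconnected.
Compute connected components by grouping points that agree on all clopens:
  component: {ι}
  component: {θ, κ, λ, μ, ν}


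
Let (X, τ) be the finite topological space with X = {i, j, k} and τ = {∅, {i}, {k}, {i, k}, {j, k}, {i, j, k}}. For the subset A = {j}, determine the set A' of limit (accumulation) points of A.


A' = ∅

For each x ∈ X, list the open sets U ∈ τ with x ∈ U, then check whether U ∩ (A ∖ {x}) ≠ ∅ for every such U.
  x = i: open {i} ∋ x has {i} ∩ (A ∖ {i}) = ∅, so x is NOT a limit point.
  x = j: open {j, k} ∋ x has {j, k} ∩ (A ∖ {j}) = ∅, so x is NOT a limit point.
  x = k: open {k} ∋ x has {k} ∩ (A ∖ {k}) = ∅, so x is NOT a limit point.
Collecting: A' = ∅.


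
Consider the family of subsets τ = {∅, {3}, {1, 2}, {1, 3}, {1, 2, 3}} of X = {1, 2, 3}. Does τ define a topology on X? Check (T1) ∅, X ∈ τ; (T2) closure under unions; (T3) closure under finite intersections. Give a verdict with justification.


τ is NOT a topology on X.

Axiom (T1): ∅ ∈ τ? Yes; X ∈ τ? Yes.
Axiom (T2/T3): check pairwise unions and intersections of members of τ.
Counterexample for (T3): {1, 2} ∩ {1, 3} = {1} ∉ τ. Therefore τ is NOT a topology.


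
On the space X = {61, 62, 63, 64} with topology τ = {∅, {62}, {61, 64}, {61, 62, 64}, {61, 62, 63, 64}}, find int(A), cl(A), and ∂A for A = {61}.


int(A) = ∅, cl(A) = {61, 63, 64}, ∂A = {61, 63, 64}.

Closed sets in (X, τ) are complements of opens:
  closed(X, τ) = {∅, {63}, {62, 63}, {61, 63, 64}, {61, 62, 63, 64}}.
int(A) = ⋃ {U ∈ τ : U ⊆ A}. Opens contained in A: ∅.
Taking the union of these: int(A) = ∅.
cl(A) = ⋂ {C closed : A ⊆ C}. Closed sets containing A: {61, 63, 64}, {61, 62, 63, 64}.
Intersecting these: cl(A) = {61, 63, 64}.
∂A = cl(A) ∖ int(A) = {61, 63, 64} ∖ ∅ = {61, 63, 64}.


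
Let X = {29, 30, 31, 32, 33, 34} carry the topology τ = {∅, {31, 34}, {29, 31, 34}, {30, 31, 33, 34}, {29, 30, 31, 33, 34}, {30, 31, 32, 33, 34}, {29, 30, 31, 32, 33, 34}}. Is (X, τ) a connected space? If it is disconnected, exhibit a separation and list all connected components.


(X, τ) is connected.

Find clopen sets (U ∈ τ with X ∖ U ∈ τ):
  U = ∅, X ∖ U = {29, 30, 31, 32, 33, 34} — both open, so U is clopen.
  U = {29, 30, 31, 32, 33, 34}, X ∖ U = ∅ — both open, so U is clopen.
Only trivial clopens (∅ and X) exist, so (X, τ) is connected.
Compute connected components by grouping points that agree on all clopens:
  component: {29, 30, 31, 32, 33, 34}


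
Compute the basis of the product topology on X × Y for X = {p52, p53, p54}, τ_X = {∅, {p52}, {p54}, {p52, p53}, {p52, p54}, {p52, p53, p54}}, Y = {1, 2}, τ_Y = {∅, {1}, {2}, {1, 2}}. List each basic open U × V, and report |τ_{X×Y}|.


Basis B = {∅ × ∅, {p52} × {1}, {p52} × {2}, {p54} × {1}, {p54} × {2}, {p52} × {1, 2}, {p52, p53} × {1}, {p52, p54} × {1}, {p52, p53} × {2}, {p52, p54} × {2}, {p54} × {1, 2}, {p52, p53, p54} × {1}, {p52, p53, p54} × {2}, {p52, p53} × {1, 2}, {p52, p54} × {1, 2}, {p52, p53, p54} × {1, 2}}; |τ_{X×Y}| = 36.

Enumerate products U × V with U ∈ τ_X, V ∈ τ_Y (deduplicated):
  ∅ × ∅ = {} (∅)
  {p52} × {1} = {(p52,1)}
  {p52} × {2} = {(p52,2)}
  {p54} × {1} = {(p54,1)}
  {p54} × {2} = {(p54,2)}
  {p52} × {1, 2} = {(p52,1), (p52,2)}
  {p52, p53} × {1} = {(p52,1), (p53,1)}
  {p52, p54} × {1} = {(p52,1), (p54,1)}
  {p52, p53} × {2} = {(p52,2), (p53,2)}
  {p52, p54} × {2} = {(p52,2), (p54,2)}
  {p54} × {1, 2} = {(p54,1), (p54,2)}
  {p52, p53, p54} × {1} = {(p52,1), (p53,1), (p54,1)}
  {p52, p53, p54} × {2} = {(p52,2), (p53,2), (p54,2)}
  {p52, p53} × {1, 2} = {(p52,1), (p52,2), (p53,1), (p53,2)}
  {p52, p54} × {1, 2} = {(p52,1), (p52,2), (p54,1), (p54,2)}
  {p52, p53, p54} × {1, 2} = {(p52,1), (p52,2), (p53,1), (p53,2), (p54,1), (p54,2)}
These 16 distinct sets form the basis B.
Close under arbitrary unions to get τ_{X×Y}; counting gives |τ_{X×Y}| = 36.


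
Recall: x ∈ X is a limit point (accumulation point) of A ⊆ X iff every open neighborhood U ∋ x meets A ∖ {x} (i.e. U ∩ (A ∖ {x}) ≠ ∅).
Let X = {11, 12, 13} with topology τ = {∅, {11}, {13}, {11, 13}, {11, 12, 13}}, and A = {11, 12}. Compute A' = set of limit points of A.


A' = {12}

For each x ∈ X, list the open sets U ∈ τ with x ∈ U, then check whether U ∩ (A ∖ {x}) ≠ ∅ for every such U.
  x = 11: open {11} ∋ x has {11} ∩ (A ∖ {11}) = ∅, so x is NOT a limit point.
  x = 12: opens ∋ x are {11, 12, 13}; each meets A ∖ {12}, so x IS a limit point.
  x = 13: open {13} ∋ x has {13} ∩ (A ∖ {13}) = ∅, so x is NOT a limit point.
Collecting: A' = {12}.


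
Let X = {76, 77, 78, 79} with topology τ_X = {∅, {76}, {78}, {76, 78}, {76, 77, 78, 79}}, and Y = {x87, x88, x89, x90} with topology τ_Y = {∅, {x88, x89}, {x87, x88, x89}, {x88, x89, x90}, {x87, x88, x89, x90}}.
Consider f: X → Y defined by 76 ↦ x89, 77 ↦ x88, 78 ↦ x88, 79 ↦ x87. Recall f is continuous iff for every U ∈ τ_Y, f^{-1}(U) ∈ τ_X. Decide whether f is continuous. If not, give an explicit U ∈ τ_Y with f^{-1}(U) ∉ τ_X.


f is NOT continuous.

Compute f^{-1}(U) for each U ∈ τ_Y:
  U = ∅: f^{-1}(U) = ∅ ∈ τ_X ✓.
  U = {x88, x89}: f^{-1}(U) = {76, 77, 78} ∉ τ_X ✗.
  U = {x87, x88, x89}: f^{-1}(U) = {76, 77, 78, 79} ∈ τ_X ✓.
  U = {x88, x89, x90}: f^{-1}(U) = {76, 77, 78} ∉ τ_X ✗.
  U = {x87, x88, x89, x90}: f^{-1}(U) = {76, 77, 78, 79} ∈ τ_X ✓.
Found U = {x88, x89} with f^{-1}(U) = {76, 77, 78} not in τ_X. Therefore f is NOT continuous.


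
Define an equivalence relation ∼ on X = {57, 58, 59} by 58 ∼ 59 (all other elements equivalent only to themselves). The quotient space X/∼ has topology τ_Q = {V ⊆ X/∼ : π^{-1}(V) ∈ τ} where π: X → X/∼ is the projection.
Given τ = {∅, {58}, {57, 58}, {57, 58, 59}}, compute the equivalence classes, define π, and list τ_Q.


X/∼ = {[57], [58=59]}; |τ_Q| = 2.

Equivalence classes: [57], [58=59].
Quotient map π: X → X/∼ sends 57 ↦ [57], 58 ↦ [58=59], 59 ↦ [58=59].
For each subset V ⊆ X/∼, compute π^{-1}(V) ⊆ X and check whether π^{-1}(V) ∈ τ. V is open in τ_Q iff π^{-1}(V) ∈ τ.
  V = {}: π^{-1}(V) = ∅ ∈ τ ✓.
  V = {[57]}: π^{-1}(V) = {57} ∉ τ ✗.
  V = {[58=59]}: π^{-1}(V) = {58, 59} ∉ τ ✗.
  V = {[57], [58=59]}: π^{-1}(V) = {57, 58, 59} ∈ τ ✓.
Open sets in the quotient: τ_Q = {{}, {[57], [58=59]}} (2 elements).


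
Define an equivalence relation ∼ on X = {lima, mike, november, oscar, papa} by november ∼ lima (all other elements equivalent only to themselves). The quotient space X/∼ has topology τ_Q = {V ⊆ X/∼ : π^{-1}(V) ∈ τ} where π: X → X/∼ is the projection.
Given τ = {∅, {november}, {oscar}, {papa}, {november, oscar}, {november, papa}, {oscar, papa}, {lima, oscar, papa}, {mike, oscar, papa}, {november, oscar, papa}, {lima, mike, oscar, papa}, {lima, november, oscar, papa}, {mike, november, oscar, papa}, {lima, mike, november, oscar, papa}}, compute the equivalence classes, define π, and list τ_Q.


X/∼ = {[lima=november], [mike], [oscar], [papa]}; |τ_Q| = 7.

Equivalence classes: [lima=november], [mike], [oscar], [papa].
Quotient map π: X → X/∼ sends lima ↦ [lima=november], mike ↦ [mike], november ↦ [lima=november], oscar ↦ [oscar], papa ↦ [papa].
For each subset V ⊆ X/∼, compute π^{-1}(V) ⊆ X and check whether π^{-1}(V) ∈ τ. V is open in τ_Q iff π^{-1}(V) ∈ τ.
  V = {}: π^{-1}(V) = ∅ ∈ τ ✓.
  V = {[lima=november]}: π^{-1}(V) = {lima, november} ∉ τ ✗.
  V = {[mike]}: π^{-1}(V) = {mike} ∉ τ ✗.
  V = {[lima=november], [mike]}: π^{-1}(V) = {lima, mike, november} ∉ τ ✗.
  V = {[oscar]}: π^{-1}(V) = {oscar} ∈ τ ✓.
  V = {[lima=november], [oscar]}: π^{-1}(V) = {lima, november, oscar} ∉ τ ✗.
  V = {[mike], [oscar]}: π^{-1}(V) = {mike, oscar} ∉ τ ✗.
  V = {[lima=november], [mike], [oscar]}: π^{-1}(V) = {lima, mike, november, oscar} ∉ τ ✗.
  V = {[papa]}: π^{-1}(V) = {papa} ∈ τ ✓.
  V = {[lima=november], [papa]}: π^{-1}(V) = {lima, november, papa} ∉ τ ✗.
  V = {[mike], [papa]}: π^{-1}(V) = {mike, papa} ∉ τ ✗.
  V = {[lima=november], [mike], [papa]}: π^{-1}(V) = {lima, mike, november, papa} ∉ τ ✗.
  V = {[oscar], [papa]}: π^{-1}(V) = {oscar, papa} ∈ τ ✓.
  V = {[lima=november], [oscar], [papa]}: π^{-1}(V) = {lima, november, oscar, papa} ∈ τ ✓.
  V = {[mike], [oscar], [papa]}: π^{-1}(V) = {mike, oscar, papa} ∈ τ ✓.
  V = {[lima=november], [mike], [oscar], [papa]}: π^{-1}(V) = {lima, mike, november, oscar, papa} ∈ τ ✓.
Open sets in the quotient: τ_Q = {{}, {[oscar]}, {[papa]}, {[oscar], [papa]}, {[lima=november], [oscar], [papa]}, {[mike], [oscar], [papa]}, {[lima=november], [mike], [oscar], [papa]}} (7 elements).


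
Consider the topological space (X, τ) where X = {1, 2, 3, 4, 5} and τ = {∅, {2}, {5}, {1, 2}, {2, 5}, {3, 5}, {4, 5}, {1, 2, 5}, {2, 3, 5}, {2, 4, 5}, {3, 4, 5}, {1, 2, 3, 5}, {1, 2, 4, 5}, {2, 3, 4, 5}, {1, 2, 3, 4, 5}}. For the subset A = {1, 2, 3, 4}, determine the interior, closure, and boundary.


int(A) = {1, 2}, cl(A) = {1, 2, 3, 4}, ∂A = {3, 4}.

Closed sets in (X, τ) are complements of opens:
  closed(X, τ) = {∅, {1}, {3}, {4}, {1, 2}, {1, 3}, {1, 4}, {3, 4}, {1, 2, 3}, {1, 2, 4}, {1, 3, 4}, {3, 4, 5}, {1, 2, 3, 4}, {1, 3, 4, 5}, {1, 2, 3, 4, 5}}.
int(A) = ⋃ {U ∈ τ : U ⊆ A}. Opens contained in A: ∅, {2}, {1, 2}.
Taking the union of these: int(A) = {1, 2}.
cl(A) = ⋂ {C closed : A ⊆ C}. Closed sets containing A: {1, 2, 3, 4}, {1, 2, 3, 4, 5}.
Intersecting these: cl(A) = {1, 2, 3, 4}.
∂A = cl(A) ∖ int(A) = {1, 2, 3, 4} ∖ {1, 2} = {3, 4}.


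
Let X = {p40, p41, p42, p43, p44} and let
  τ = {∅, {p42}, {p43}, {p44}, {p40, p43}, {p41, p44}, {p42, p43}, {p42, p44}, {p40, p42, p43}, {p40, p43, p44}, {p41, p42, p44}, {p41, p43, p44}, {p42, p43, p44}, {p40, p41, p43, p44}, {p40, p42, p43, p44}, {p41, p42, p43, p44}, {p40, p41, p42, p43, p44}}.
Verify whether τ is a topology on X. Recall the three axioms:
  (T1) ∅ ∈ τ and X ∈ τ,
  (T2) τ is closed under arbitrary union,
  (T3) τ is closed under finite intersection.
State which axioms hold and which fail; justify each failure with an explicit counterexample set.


τ is NOT a topology on X.

Axiom (T1): ∅ ∈ τ? Yes; X ∈ τ? Yes.
Axiom (T2/T3): check pairwise unions and intersections of members of τ.
Counterexample for (T2): {p43} ∪ {p44} = {p43, p44} ∉ τ. Therefore τ is NOT a topology.


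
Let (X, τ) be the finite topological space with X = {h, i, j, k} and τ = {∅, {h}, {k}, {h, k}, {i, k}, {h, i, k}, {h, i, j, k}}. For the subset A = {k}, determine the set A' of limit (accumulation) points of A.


A' = {i, j}

For each x ∈ X, list the open sets U ∈ τ with x ∈ U, then check whether U ∩ (A ∖ {x}) ≠ ∅ for every such U.
  x = h: open {h} ∋ x has {h} ∩ (A ∖ {h}) = ∅, so x is NOT a limit point.
  x = i: opens ∋ x are {i, k}, {h, i, k}, {h, i, j, k}; each meets A ∖ {i}, so x IS a limit point.
  x = j: opens ∋ x are {h, i, j, k}; each meets A ∖ {j}, so x IS a limit point.
  x = k: open {k} ∋ x has {k} ∩ (A ∖ {k}) = ∅, so x is NOT a limit point.
Collecting: A' = {i, j}.


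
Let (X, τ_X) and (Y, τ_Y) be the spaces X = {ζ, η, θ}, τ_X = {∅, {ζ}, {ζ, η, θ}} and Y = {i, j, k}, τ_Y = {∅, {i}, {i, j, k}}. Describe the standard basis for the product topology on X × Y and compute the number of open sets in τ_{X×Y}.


Basis B = {∅ × ∅, {ζ} × {i}, {ζ} × {i, j, k}, {ζ, η, θ} × {i}, {ζ, η, θ} × {i, j, k}}; |τ_{X×Y}| = 6.

Enumerate products U × V with U ∈ τ_X, V ∈ τ_Y (deduplicated):
  ∅ × ∅ = {} (∅)
  {ζ} × {i} = {(ζ,i)}
  {ζ} × {i, j, k} = {(ζ,i), (ζ,j), (ζ,k)}
  {ζ, η, θ} × {i} = {(ζ,i), (η,i), (θ,i)}
  {ζ, η, θ} × {i, j, k} = {(ζ,i), (ζ,j), (ζ,k), (η,i), (η,j), (η,k), (θ,i), (θ,j), (θ,k)}
These 5 distinct sets form the basis B.
Close under arbitrary unions to get τ_{X×Y}; counting gives |τ_{X×Y}| = 6.


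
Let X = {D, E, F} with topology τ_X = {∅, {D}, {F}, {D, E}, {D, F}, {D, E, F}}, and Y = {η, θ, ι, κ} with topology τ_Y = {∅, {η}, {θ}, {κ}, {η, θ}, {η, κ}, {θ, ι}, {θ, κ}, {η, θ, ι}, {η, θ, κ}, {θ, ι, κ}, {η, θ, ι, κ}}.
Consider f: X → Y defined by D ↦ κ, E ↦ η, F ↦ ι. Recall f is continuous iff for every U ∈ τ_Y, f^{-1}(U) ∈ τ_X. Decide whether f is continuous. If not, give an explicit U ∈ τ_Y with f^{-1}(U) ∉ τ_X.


f is NOT continuous.

Compute f^{-1}(U) for each U ∈ τ_Y:
  U = ∅: f^{-1}(U) = ∅ ∈ τ_X ✓.
  U = {η}: f^{-1}(U) = {E} ∉ τ_X ✗.
  U = {θ}: f^{-1}(U) = ∅ ∈ τ_X ✓.
  U = {κ}: f^{-1}(U) = {D} ∈ τ_X ✓.
  U = {η, θ}: f^{-1}(U) = {E} ∉ τ_X ✗.
  U = {η, κ}: f^{-1}(U) = {D, E} ∈ τ_X ✓.
  U = {θ, ι}: f^{-1}(U) = {F} ∈ τ_X ✓.
  U = {θ, κ}: f^{-1}(U) = {D} ∈ τ_X ✓.
  U = {η, θ, ι}: f^{-1}(U) = {E, F} ∉ τ_X ✗.
  U = {η, θ, κ}: f^{-1}(U) = {D, E} ∈ τ_X ✓.
  U = {θ, ι, κ}: f^{-1}(U) = {D, F} ∈ τ_X ✓.
  U = {η, θ, ι, κ}: f^{-1}(U) = {D, E, F} ∈ τ_X ✓.
Found U = {η} with f^{-1}(U) = {E} not in τ_X. Therefore f is NOT continuous.


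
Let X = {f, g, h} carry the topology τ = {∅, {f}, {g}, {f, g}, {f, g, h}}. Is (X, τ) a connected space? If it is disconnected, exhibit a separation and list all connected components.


(X, τ) is connected.

Find clopen sets (U ∈ τ with X ∖ U ∈ τ):
  U = ∅, X ∖ U = {f, g, h} — both open, so U is clopen.
  U = {f, g, h}, X ∖ U = ∅ — both open, so U is clopen.
Only trivial clopens (∅ and X) exist, so (X, τ) is connected.
Compute connected components by grouping points that agree on all clopens:
  component: {f, g, h}


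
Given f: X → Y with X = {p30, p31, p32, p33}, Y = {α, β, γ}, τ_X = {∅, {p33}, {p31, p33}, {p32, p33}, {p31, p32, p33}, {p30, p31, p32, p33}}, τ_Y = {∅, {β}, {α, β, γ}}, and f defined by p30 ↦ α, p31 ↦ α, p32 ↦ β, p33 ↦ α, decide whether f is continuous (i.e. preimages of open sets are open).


f is NOT continuous.

Compute f^{-1}(U) for each U ∈ τ_Y:
  U = ∅: f^{-1}(U) = ∅ ∈ τ_X ✓.
  U = {β}: f^{-1}(U) = {p32} ∉ τ_X ✗.
  U = {α, β, γ}: f^{-1}(U) = {p30, p31, p32, p33} ∈ τ_X ✓.
Found U = {β} with f^{-1}(U) = {p32} not in τ_X. Therefore f is NOT continuous.
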